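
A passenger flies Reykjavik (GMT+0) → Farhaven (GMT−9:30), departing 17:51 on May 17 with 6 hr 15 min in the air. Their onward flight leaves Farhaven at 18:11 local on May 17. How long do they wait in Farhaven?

Reykjavik is at UTC+0, so departure is already 17:51 UTC on May 17.
Add 6 hours and 15 minutes flight time → 00:06 UTC (May 18).
Farhaven is UTC−9:30, so local arrival = 00:06 − 9:30 = 14:36 on May 17.
Layover = 18:11 − 14:36 = 3 hours 35 minutes.

3 hours 35 minutes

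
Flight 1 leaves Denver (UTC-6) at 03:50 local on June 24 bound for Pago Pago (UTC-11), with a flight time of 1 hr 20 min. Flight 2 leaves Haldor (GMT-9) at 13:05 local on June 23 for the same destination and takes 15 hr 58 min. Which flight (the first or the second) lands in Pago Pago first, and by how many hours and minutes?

Flight 1 in UTC: 03:50 + 6:00 = 09:50 on Jun 24.
+1 hour 20 minutes → arrive 11:10 UTC on Jun 24.
Flight 2 in UTC: 13:05 + 9:00 = 22:05 on Jun 23.
+15 hours 58 minutes → arrive 14:03 UTC on Jun 24.
Flight 1 lands earlier by 2 hours 53 minutes.

the first, by 2 hours 53 minutes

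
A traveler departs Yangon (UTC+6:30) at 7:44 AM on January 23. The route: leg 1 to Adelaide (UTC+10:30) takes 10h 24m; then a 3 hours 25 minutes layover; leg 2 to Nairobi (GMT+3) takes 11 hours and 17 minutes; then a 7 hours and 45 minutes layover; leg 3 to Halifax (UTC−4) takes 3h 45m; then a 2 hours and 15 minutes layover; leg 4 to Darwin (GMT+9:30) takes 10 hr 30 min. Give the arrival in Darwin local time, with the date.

12:05 PM on January 25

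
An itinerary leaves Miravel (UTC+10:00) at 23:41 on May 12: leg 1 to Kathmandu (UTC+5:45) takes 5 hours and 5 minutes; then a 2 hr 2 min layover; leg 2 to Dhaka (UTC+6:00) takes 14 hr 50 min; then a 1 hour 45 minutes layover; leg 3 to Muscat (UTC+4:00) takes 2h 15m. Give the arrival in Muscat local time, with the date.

Convert departure to UTC: 23:41 − 10:00 = 13:41 UTC on May 12.
Add 5 hours 5 minutes leg 1 → 18:46 UTC.
Add 2 hours and 2 minutes layover in Kathmandu → 20:48 UTC.
Add 14 hours and 50 minutes leg 2 → 11:38 UTC (May 13).
Add 1 hour and 45 minutes layover in Dhaka → 13:23 UTC.
Add 2 hours 15 minutes leg 3 → 15:38 UTC.
Muscat is UTC+4:00, so local arrival = 15:38 + 4:00 = 19:38 on May 13.

19:38 on May 13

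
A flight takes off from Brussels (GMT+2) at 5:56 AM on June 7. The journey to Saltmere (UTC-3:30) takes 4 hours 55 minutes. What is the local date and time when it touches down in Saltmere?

Convert departure to UTC: 5:56 AM − 2:00 = 3:56 AM UTC on Jun 7.
Add 4 hours and 55 minutes travel time → 8:51 AM UTC.
Saltmere is UTC−3:30, so local arrival = 8:51 AM − 3:30 = 5:21 AM on Jun 7.

5:21 AM on June 7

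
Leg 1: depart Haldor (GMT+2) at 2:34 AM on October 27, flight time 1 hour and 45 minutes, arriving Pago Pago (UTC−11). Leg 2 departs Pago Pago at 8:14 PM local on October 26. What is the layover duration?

4 hours 55 minutes

Convert departure to UTC: 2:34 AM − 2:00 = 12:34 AM UTC on Oct 27.
Add 1 hour 45 minutes flight time → 2:19 AM UTC.
Pago Pago is UTC−11:00, so local arrival = 2:19 AM − 11:00 = 3:19 PM on Oct 26.
Layover = 8:14 PM − 3:19 PM = 4 hours 55 minutes.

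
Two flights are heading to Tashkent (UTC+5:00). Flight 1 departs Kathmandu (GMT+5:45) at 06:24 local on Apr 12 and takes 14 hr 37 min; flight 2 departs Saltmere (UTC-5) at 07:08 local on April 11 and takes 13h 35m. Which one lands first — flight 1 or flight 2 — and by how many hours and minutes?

the second, by 13 hours 33 minutes

Flight 1 in UTC: 06:24 − 5:45 = 00:39 on Apr 12.
+14 hours 37 minutes → arrive 15:16 UTC on Apr 12.
Flight 2 in UTC: 07:08 + 5:00 = 12:08 on Apr 11.
+13 hours and 35 minutes → arrive 01:43 UTC on Apr 12.
Flight 2 lands earlier by 13 hours 33 minutes.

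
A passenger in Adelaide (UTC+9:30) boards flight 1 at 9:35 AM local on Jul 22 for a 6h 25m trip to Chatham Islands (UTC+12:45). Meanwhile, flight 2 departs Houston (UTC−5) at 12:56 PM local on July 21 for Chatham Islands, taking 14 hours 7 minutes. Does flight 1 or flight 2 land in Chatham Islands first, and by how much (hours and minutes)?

the first, by 1 hour 33 minutes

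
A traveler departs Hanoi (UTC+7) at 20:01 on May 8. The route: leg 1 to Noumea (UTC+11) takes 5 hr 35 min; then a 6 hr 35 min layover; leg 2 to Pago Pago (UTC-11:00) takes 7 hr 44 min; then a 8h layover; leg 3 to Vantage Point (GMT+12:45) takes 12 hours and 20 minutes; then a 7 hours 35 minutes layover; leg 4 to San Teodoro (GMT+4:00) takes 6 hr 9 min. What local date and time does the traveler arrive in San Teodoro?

Convert departure to UTC: 20:01 − 7:00 = 13:01 UTC on May 8.
Add 5 hours 35 minutes leg 1 → 18:36 UTC.
Add 6 hours 35 minutes layover in Noumea → 01:11 UTC (May 9).
Add 7 hours and 44 minutes leg 2 → 08:55 UTC.
Add 8 hours layover in Pago Pago → 16:55 UTC.
Add 12 hours and 20 minutes leg 3 → 05:15 UTC (May 10).
Add 7 hours and 35 minutes layover in Vantage Point → 12:50 UTC.
Add 6 hours and 9 minutes leg 4 → 18:59 UTC.
San Teodoro is UTC+4:00, so local arrival = 18:59 + 4:00 = 22:59 on May 10.

22:59 on May 10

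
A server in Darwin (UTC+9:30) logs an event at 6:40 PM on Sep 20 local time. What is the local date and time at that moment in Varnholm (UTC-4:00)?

In UTC: 6:40 PM − 9:30 = 9:10 AM on Sep 20.
Varnholm is UTC−4:00: 9:10 AM − 4:00 = 5:10 AM on Sep 20.

5:10 AM on Sep 20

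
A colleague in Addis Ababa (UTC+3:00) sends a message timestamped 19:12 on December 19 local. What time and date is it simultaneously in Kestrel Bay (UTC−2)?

Kestrel Bay is 5:00 behind Addis Ababa.
Shift by the zone difference: 19:12 − 5:00 = 14:12 on Dec 19 in Kestrel Bay.

14:12 on Dec 19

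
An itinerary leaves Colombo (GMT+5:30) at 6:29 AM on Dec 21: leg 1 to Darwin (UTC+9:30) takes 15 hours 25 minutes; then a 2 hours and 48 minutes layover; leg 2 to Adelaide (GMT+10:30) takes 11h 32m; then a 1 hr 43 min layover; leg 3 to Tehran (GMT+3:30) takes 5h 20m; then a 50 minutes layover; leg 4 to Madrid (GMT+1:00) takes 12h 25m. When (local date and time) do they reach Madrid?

4:02 AM on December 23

Convert departure to UTC: 6:29 AM − 5:30 = 12:59 AM UTC on Dec 21.
Add 15 hours 25 minutes leg 1 → 4:24 PM UTC.
Add 2 hours 48 minutes layover in Darwin → 7:12 PM UTC.
Add 11 hours and 32 minutes leg 2 → 6:44 AM UTC (Dec 22).
Add 1 hour 43 minutes layover in Adelaide → 8:27 AM UTC.
Add 5 hours 20 minutes leg 3 → 1:47 PM UTC.
Add 50 minutes layover in Tehran → 2:37 PM UTC.
Add 12 hours 25 minutes leg 4 → 3:02 AM UTC (Dec 23).
Madrid is UTC+1:00, so local arrival = 3:02 AM + 1:00 = 4:02 AM on Dec 23.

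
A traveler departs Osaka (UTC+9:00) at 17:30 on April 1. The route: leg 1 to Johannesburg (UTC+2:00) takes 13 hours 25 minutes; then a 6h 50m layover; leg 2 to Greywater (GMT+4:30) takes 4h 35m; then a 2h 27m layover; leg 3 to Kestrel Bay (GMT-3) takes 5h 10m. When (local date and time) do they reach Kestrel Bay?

13:57 on April 2

Convert departure to UTC: 17:30 − 9:00 = 08:30 UTC on Apr 1.
Add 13 hours and 25 minutes leg 1 → 21:55 UTC.
Add 6 hours 50 minutes layover in Johannesburg → 04:45 UTC (Apr 2).
Add 4 hours and 35 minutes leg 2 → 09:20 UTC.
Add 2 hours and 27 minutes layover in Greywater → 11:47 UTC.
Add 5 hours and 10 minutes leg 3 → 16:57 UTC.
Kestrel Bay is UTC−3:00, so local arrival = 16:57 − 3:00 = 13:57 on Apr 2.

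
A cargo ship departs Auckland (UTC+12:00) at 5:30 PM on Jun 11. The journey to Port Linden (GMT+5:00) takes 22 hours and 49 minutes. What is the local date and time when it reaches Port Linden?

Convert departure to UTC: 5:30 PM − 12:00 = 5:30 AM UTC on Jun 11.
Add 22 hours and 49 minutes travel time → 4:19 AM UTC (Jun 12).
Port Linden is UTC+5:00, so local arrival = 4:19 AM + 5:00 = 9:19 AM on Jun 12.

9:19 AM on June 12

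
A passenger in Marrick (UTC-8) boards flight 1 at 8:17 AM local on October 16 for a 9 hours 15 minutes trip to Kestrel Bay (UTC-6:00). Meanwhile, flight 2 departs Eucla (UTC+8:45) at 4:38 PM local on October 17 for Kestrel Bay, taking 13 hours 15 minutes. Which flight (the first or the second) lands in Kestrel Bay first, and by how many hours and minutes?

Flight 1 in UTC: 8:17 AM + 8:00 = 4:17 PM on Oct 16.
+9 hours and 15 minutes → arrive 1:32 AM UTC on Oct 17.
Flight 2 in UTC: 4:38 PM − 8:45 = 7:53 AM on Oct 17.
+13 hours 15 minutes → arrive 9:08 PM UTC on Oct 17.
Flight 1 lands earlier by 19 hours 36 minutes.

the first, by 19 hours 36 minutes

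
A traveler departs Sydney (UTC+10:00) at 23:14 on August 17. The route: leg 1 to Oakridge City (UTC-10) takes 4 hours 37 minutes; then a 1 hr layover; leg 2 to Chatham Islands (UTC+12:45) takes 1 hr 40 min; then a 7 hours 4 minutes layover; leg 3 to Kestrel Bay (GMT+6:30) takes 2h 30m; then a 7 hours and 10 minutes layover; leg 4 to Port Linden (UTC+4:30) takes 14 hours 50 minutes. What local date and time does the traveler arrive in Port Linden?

08:35 on Aug 19

Convert departure to UTC: 23:14 − 10:00 = 13:14 UTC on Aug 17.
Add 4 hours and 37 minutes leg 1 → 17:51 UTC.
Add 1 hour layover in Oakridge City → 18:51 UTC.
Add 1 hour 40 minutes leg 2 → 20:31 UTC.
Add 7 hours 4 minutes layover in Chatham Islands → 03:35 UTC (Aug 18).
Add 2 hours and 30 minutes leg 3 → 06:05 UTC.
Add 7 hours 10 minutes layover in Kestrel Bay → 13:15 UTC.
Add 14 hours 50 minutes leg 4 → 04:05 UTC (Aug 19).
Port Linden is UTC+4:30, so local arrival = 04:05 + 4:30 = 08:35 on Aug 19.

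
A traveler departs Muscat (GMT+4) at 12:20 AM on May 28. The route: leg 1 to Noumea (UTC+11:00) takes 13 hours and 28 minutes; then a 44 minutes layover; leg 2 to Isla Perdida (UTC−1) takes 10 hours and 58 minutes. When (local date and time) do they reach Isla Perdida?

8:30 PM on May 28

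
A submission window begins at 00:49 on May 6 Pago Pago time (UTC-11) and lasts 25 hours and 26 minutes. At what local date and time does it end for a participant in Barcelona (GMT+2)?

Convert start to UTC: 00:49 + 11:00 = 11:49 UTC on May 6.
Add 25 hours 26 minutes duration → 13:15 UTC (May 7).
Barcelona is UTC+2:00, so local end time = 13:15 + 2:00 = 15:15 on May 7.

15:15 on May 7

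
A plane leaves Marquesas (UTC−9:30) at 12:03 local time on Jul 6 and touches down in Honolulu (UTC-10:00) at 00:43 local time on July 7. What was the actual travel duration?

Honolulu is 0:30 behind Marquesas.
Clock-face elapsed time (ignoring zones) is 12 hours 40 minutes.
Actual elapsed = 12 hours 40 minutes + 0:30 = 13 hours 10 minutes.

13 hours 10 minutes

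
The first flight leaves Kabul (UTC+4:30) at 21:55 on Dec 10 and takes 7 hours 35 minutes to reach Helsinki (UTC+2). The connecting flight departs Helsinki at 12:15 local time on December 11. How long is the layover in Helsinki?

9 hours 15 minutes

Convert departure to UTC: 21:55 − 4:30 = 17:25 UTC on Dec 10.
Add 7 hours 35 minutes flight time → 01:00 UTC (Dec 11).
Helsinki is UTC+2:00, so local arrival = 01:00 + 2:00 = 03:00 on Dec 11.
Layover = 12:15 − 03:00 = 9 hours 15 minutes.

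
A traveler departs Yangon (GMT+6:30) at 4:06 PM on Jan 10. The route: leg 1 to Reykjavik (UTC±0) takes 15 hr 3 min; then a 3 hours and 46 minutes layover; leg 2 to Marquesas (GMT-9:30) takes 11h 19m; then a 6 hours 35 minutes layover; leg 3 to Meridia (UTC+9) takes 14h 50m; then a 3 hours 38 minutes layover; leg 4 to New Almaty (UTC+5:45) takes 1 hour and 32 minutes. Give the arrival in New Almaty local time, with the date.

12:04 AM on January 13

Convert departure to UTC: 4:06 PM − 6:30 = 9:36 AM UTC on Jan 10.
Add 15 hours 3 minutes leg 1 → 12:39 AM UTC (Jan 11).
Add 3 hours 46 minutes layover in Reykjavik → 4:25 AM UTC.
Add 11 hours 19 minutes leg 2 → 3:44 PM UTC.
Add 6 hours 35 minutes layover in Marquesas → 10:19 PM UTC.
Add 14 hours 50 minutes leg 3 → 1:09 PM UTC (Jan 12).
Add 3 hours 38 minutes layover in Meridia → 4:47 PM UTC.
Add 1 hour and 32 minutes leg 4 → 6:19 PM UTC.
New Almaty is UTC+5:45, so local arrival = 6:19 PM + 5:45 = 12:04 AM on Jan 13.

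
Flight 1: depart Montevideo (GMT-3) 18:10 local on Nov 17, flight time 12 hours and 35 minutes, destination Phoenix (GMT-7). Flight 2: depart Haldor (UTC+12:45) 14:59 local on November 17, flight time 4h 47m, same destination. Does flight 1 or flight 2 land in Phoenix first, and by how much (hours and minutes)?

the second, by 26 hours 44 minutes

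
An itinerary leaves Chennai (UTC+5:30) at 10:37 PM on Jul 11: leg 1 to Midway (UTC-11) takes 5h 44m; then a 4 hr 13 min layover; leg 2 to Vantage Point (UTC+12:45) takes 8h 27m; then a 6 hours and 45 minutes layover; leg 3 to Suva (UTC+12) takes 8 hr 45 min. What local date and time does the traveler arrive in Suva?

Convert departure to UTC: 10:37 PM − 5:30 = 5:07 PM UTC on Jul 11.
Add 5 hours 44 minutes leg 1 → 10:51 PM UTC.
Add 4 hours 13 minutes layover in Midway → 3:04 AM UTC (Jul 12).
Add 8 hours and 27 minutes leg 2 → 11:31 AM UTC.
Add 6 hours and 45 minutes layover in Vantage Point → 6:16 PM UTC.
Add 8 hours 45 minutes leg 3 → 3:01 AM UTC (Jul 13).
Suva is UTC+12:00, so local arrival = 3:01 AM + 12:00 = 3:01 PM on Jul 13.

3:01 PM on Jul 13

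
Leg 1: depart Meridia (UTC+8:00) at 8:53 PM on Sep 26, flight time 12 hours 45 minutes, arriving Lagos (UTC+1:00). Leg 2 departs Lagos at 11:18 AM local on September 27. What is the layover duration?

8 hours 40 minutes

Convert departure to UTC: 8:53 PM − 8:00 = 12:53 PM UTC on Sep 26.
Add 12 hours and 45 minutes flight time → 1:38 AM UTC (Sep 27).
Lagos is UTC+1:00, so local arrival = 1:38 AM + 1:00 = 2:38 AM on Sep 27.
Layover = 11:18 AM − 2:38 AM = 8 hours 40 minutes.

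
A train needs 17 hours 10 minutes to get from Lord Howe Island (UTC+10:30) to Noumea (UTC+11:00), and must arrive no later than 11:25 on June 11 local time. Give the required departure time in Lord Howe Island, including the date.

Target arrival in UTC: 11:25 − 11:00 = 00:25 on Jun 11.
Subtract 17 hours 10 minutes → departure 07:15 UTC on Jun 10.
Lord Howe Island is UTC+10:30: 07:15 + 10:30 = 17:45 on Jun 10.

17:45 on Jun 10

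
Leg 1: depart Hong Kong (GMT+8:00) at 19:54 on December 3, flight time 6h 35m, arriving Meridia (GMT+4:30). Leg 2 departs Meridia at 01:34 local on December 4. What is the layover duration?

2 hours 35 minutes

Convert departure to UTC: 19:54 − 8:00 = 11:54 UTC on Dec 3.
Add 6 hours and 35 minutes flight time → 18:29 UTC.
Meridia is UTC+4:30, so local arrival = 18:29 + 4:30 = 22:59 on Dec 3.
Layover = 01:34 − 22:59 (+1 day) = 2 hours 35 minutes.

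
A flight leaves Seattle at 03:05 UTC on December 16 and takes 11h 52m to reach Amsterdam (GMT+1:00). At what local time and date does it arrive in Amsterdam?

15:57 on Dec 16

Departure is given in UTC: 03:05 on Dec 16.
Add 11 hours and 52 minutes → 14:57 UTC.
Amsterdam is UTC+1:00: 14:57 + 1:00 = 15:57 on Dec 16.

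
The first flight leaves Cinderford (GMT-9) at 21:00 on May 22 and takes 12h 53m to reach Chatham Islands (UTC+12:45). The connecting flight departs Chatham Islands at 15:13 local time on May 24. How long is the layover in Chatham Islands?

7 hours 35 minutes

Convert departure to UTC: 21:00 + 9:00 = 06:00 UTC on May 23.
Add 12 hours and 53 minutes flight time → 18:53 UTC.
Chatham Islands is UTC+12:45, so local arrival = 18:53 + 12:45 = 07:38 on May 24.
Layover = 15:13 − 07:38 = 7 hours 35 minutes.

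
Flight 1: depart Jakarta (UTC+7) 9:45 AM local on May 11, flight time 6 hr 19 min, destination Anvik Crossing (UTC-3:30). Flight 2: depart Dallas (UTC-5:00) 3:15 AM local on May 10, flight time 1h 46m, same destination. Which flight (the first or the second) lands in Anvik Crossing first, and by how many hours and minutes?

the second, by 23 hours 3 minutes

Flight 1 in UTC: 9:45 AM − 7:00 = 2:45 AM on May 11.
+6 hours and 19 minutes → arrive 9:04 AM UTC on May 11.
Flight 2 in UTC: 3:15 AM + 5:00 = 8:15 AM on May 10.
+1 hour 46 minutes → arrive 10:01 AM UTC on May 10.
Flight 2 lands earlier by 23 hours 3 minutes.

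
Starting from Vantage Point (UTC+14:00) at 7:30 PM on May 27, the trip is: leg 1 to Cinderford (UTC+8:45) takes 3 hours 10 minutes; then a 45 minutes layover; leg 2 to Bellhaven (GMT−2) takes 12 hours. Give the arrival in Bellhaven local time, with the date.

Convert departure to UTC: 7:30 PM − 14:00 = 5:30 AM UTC on May 27.
Add 3 hours and 10 minutes leg 1 → 8:40 AM UTC.
Add 45 minutes layover in Cinderford → 9:25 AM UTC.
Add 12 hours leg 2 → 9:25 PM UTC.
Bellhaven is UTC−2:00, so local arrival = 9:25 PM − 2:00 = 7:25 PM on May 27.

7:25 PM on May 27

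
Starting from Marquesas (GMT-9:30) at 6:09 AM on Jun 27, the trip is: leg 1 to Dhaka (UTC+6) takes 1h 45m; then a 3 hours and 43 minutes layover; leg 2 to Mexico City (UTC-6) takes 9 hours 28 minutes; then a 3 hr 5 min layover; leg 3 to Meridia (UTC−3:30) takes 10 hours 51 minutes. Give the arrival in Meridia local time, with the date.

Convert departure to UTC: 6:09 AM + 9:30 = 3:39 PM UTC on Jun 27.
Add 1 hour and 45 minutes leg 1 → 5:24 PM UTC.
Add 3 hours 43 minutes layover in Dhaka → 9:07 PM UTC.
Add 9 hours and 28 minutes leg 2 → 6:35 AM UTC (Jun 28).
Add 3 hours and 5 minutes layover in Mexico City → 9:40 AM UTC.
Add 10 hours 51 minutes leg 3 → 8:31 PM UTC.
Meridia is UTC−3:30, so local arrival = 8:31 PM − 3:30 = 5:01 PM on Jun 28.

5:01 PM on June 28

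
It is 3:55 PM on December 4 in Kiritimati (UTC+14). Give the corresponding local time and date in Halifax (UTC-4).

In UTC: 3:55 PM − 14:00 = 1:55 AM on Dec 4.
Halifax is UTC−4:00: 1:55 AM − 4:00 = 9:55 PM on Dec 3.

9:55 PM on December 3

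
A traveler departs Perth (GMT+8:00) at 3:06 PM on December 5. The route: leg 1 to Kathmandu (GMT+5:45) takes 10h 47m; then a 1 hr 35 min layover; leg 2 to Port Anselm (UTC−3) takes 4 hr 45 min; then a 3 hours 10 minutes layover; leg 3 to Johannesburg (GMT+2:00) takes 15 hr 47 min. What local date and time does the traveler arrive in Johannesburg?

Convert departure to UTC: 3:06 PM − 8:00 = 7:06 AM UTC on Dec 5.
Add 10 hours 47 minutes leg 1 → 5:53 PM UTC.
Add 1 hour and 35 minutes layover in Kathmandu → 7:28 PM UTC.
Add 4 hours and 45 minutes leg 2 → 12:13 AM UTC (Dec 6).
Add 3 hours and 10 minutes layover in Port Anselm → 3:23 AM UTC.
Add 15 hours and 47 minutes leg 3 → 7:10 PM UTC.
Johannesburg is UTC+2:00, so local arrival = 7:10 PM + 2:00 = 9:10 PM on Dec 6.

9:10 PM on Dec 6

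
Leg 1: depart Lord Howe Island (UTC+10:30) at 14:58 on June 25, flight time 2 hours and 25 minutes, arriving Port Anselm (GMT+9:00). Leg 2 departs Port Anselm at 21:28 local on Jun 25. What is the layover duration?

Convert departure to UTC: 14:58 − 10:30 = 04:28 UTC on Jun 25.
Add 2 hours 25 minutes flight time → 06:53 UTC.
Port Anselm is UTC+9:00, so local arrival = 06:53 + 9:00 = 15:53 on Jun 25.
Layover = 21:28 − 15:53 = 5 hours 35 minutes.

5 hours 35 minutes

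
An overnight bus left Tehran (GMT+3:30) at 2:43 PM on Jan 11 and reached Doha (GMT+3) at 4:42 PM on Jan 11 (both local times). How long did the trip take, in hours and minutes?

Departure in UTC: 2:43 PM − 3:30 = 11:13 AM on Jan 11.
Arrival in UTC: 4:42 PM − 3:00 = 1:42 PM on Jan 11.
Elapsed = 1:42 PM − 11:13 AM = 2 hours 29 minutes.

2 hours 29 minutes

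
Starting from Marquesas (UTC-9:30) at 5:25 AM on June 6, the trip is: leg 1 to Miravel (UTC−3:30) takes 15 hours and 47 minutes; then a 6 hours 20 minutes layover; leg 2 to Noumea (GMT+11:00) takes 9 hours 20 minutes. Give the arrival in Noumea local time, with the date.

9:22 AM on Jun 8

Convert departure to UTC: 5:25 AM + 9:30 = 2:55 PM UTC on Jun 6.
Add 15 hours and 47 minutes leg 1 → 6:42 AM UTC (Jun 7).
Add 6 hours 20 minutes layover in Miravel → 1:02 PM UTC.
Add 9 hours 20 minutes leg 2 → 10:22 PM UTC.
Noumea is UTC+11:00, so local arrival = 10:22 PM + 11:00 = 9:22 AM on Jun 8.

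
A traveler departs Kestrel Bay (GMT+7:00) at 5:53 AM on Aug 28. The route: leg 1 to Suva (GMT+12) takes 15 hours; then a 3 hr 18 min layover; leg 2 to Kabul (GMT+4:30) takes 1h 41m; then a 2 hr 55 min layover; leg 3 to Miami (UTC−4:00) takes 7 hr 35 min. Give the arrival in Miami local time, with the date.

Convert departure to UTC: 5:53 AM − 7:00 = 10:53 PM UTC on Aug 27.
Add 15 hours leg 1 → 1:53 PM UTC (Aug 28).
Add 3 hours and 18 minutes layover in Suva → 5:11 PM UTC.
Add 1 hour and 41 minutes leg 2 → 6:52 PM UTC.
Add 2 hours and 55 minutes layover in Kabul → 9:47 PM UTC.
Add 7 hours and 35 minutes leg 3 → 5:22 AM UTC (Aug 29).
Miami is UTC−4:00, so local arrival = 5:22 AM − 4:00 = 1:22 AM on Aug 29.

1:22 AM on August 29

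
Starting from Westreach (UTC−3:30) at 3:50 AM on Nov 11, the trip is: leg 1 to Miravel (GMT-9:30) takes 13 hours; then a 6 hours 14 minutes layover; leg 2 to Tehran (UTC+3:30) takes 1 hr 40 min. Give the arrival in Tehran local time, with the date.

Convert departure to UTC: 3:50 AM + 3:30 = 7:20 AM UTC on Nov 11.
Add 13 hours leg 1 → 8:20 PM UTC.
Add 6 hours 14 minutes layover in Miravel → 2:34 AM UTC (Nov 12).
Add 1 hour and 40 minutes leg 2 → 4:14 AM UTC.
Tehran is UTC+3:30, so local arrival = 4:14 AM + 3:30 = 7:44 AM on Nov 12.

7:44 AM on November 12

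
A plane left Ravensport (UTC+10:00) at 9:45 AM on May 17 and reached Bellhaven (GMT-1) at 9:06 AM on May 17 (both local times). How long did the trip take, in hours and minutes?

Departure in UTC: 9:45 AM − 10:00 = 11:45 PM on May 16.
Arrival in UTC: 9:06 AM + 1:00 = 10:06 AM on May 17.
Elapsed = 10:06 AM − 11:45 PM (+1 day) = 10 hours 21 minutes.

10 hours 21 minutes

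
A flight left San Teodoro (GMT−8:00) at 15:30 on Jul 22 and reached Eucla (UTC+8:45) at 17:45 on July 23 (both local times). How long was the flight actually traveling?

Eucla is 16:45 ahead of San Teodoro.
Clock-face elapsed time (ignoring zones) is 26 hours 15 minutes.
Actual elapsed = 26 hours 15 minutes − 16:45 = 9 hours 30 minutes.

9 hours 30 minutes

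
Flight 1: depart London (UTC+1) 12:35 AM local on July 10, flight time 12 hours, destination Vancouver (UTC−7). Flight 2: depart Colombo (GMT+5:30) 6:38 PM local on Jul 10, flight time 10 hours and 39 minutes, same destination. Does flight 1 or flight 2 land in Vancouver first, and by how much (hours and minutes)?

Flight 1 in UTC: 12:35 AM − 1:00 = 11:35 PM on Jul 9.
+12 hours → arrive 11:35 AM UTC on Jul 10.
Flight 2 in UTC: 6:38 PM − 5:30 = 1:08 PM on Jul 10.
+10 hours and 39 minutes → arrive 11:47 PM UTC on Jul 10.
Flight 1 lands earlier by 12 hours 12 minutes.

the first, by 12 hours 12 minutes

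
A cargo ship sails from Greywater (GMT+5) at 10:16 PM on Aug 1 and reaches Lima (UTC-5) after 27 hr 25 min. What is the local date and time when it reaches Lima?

Lima is 10:00 behind Greywater.
After 27 hours and 25 minutes it is 1:41 AM (Aug 3) in Greywater.
Shift by the zone difference: 1:41 AM − 10:00 = 3:41 PM on Aug 2 in Lima.

3:41 PM on Aug 2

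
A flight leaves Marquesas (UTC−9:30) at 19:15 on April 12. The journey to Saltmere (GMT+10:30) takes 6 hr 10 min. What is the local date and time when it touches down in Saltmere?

Convert departure to UTC: 19:15 + 9:30 = 04:45 UTC on Apr 13.
Add 6 hours and 10 minutes travel time → 10:55 UTC.
Saltmere is UTC+10:30, so local arrival = 10:55 + 10:30 = 21:25 on Apr 13.

21:25 on April 13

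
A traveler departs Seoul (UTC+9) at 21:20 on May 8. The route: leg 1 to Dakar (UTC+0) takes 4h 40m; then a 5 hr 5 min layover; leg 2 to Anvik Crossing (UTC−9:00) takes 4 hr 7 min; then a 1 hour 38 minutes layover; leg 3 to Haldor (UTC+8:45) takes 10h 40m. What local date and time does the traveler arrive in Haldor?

Convert departure to UTC: 21:20 − 9:00 = 12:20 UTC on May 8.
Add 4 hours 40 minutes leg 1 → 17:00 UTC.
Add 5 hours 5 minutes layover in Dakar → 22:05 UTC.
Add 4 hours 7 minutes leg 2 → 02:12 UTC (May 9).
Add 1 hour 38 minutes layover in Anvik Crossing → 03:50 UTC.
Add 10 hours 40 minutes leg 3 → 14:30 UTC.
Haldor is UTC+8:45, so local arrival = 14:30 + 8:45 = 23:15 on May 9.

23:15 on May 9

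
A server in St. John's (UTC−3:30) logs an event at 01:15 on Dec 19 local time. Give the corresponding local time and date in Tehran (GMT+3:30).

In UTC: 01:15 + 3:30 = 04:45 on Dec 19.
Tehran is UTC+3:30: 04:45 + 3:30 = 08:15 on Dec 19.

08:15 on December 19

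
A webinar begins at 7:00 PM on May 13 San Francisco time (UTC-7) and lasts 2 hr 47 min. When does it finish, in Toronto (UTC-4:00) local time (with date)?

Convert start to UTC: 7:00 PM + 7:00 = 2:00 AM UTC on May 14.
Add 2 hours 47 minutes duration → 4:47 AM UTC.
Toronto is UTC−4:00, so local end time = 4:47 AM − 4:00 = 12:47 AM on May 14.

12:47 AM on May 14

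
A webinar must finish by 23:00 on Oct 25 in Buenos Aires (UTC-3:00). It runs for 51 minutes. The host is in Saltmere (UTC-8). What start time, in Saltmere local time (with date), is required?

Target end time in UTC: 23:00 + 3:00 = 02:00 on Oct 26.
Subtract 51 minutes → start 01:09 UTC on Oct 26.
Saltmere is UTC−8:00: 01:09 − 8:00 = 17:09 on Oct 25.

17:09 on October 25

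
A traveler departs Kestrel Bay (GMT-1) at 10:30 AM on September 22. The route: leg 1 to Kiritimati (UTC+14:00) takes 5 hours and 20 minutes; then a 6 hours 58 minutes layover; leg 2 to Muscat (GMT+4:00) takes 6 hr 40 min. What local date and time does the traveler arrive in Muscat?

10:28 AM on September 23

Convert departure to UTC: 10:30 AM + 1:00 = 11:30 AM UTC on Sep 22.
Add 5 hours 20 minutes leg 1 → 4:50 PM UTC.
Add 6 hours and 58 minutes layover in Kiritimati → 11:48 PM UTC.
Add 6 hours and 40 minutes leg 2 → 6:28 AM UTC (Sep 23).
Muscat is UTC+4:00, so local arrival = 6:28 AM + 4:00 = 10:28 AM on Sep 23.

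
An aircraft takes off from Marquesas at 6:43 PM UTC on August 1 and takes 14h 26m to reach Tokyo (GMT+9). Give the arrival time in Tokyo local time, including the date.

6:09 PM on August 2

Departure is given in UTC: 6:43 PM on Aug 1.
Add 14 hours 26 minutes → 9:09 AM UTC (Aug 2).
Tokyo is UTC+9:00: 9:09 AM + 9:00 = 6:09 PM on Aug 2.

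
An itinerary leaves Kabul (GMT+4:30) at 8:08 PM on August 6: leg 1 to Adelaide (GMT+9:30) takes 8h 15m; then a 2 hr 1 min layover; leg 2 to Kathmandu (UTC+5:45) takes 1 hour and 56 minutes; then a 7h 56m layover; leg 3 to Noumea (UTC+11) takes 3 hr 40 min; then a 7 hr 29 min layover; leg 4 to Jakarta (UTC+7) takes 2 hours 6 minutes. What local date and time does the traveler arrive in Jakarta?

Convert departure to UTC: 8:08 PM − 4:30 = 3:38 PM UTC on Aug 6.
Add 8 hours and 15 minutes leg 1 → 11:53 PM UTC.
Add 2 hours and 1 minute layover in Adelaide → 1:54 AM UTC (Aug 7).
Add 1 hour 56 minutes leg 2 → 3:50 AM UTC.
Add 7 hours 56 minutes layover in Kathmandu → 11:46 AM UTC.
Add 3 hours and 40 minutes leg 3 → 3:26 PM UTC.
Add 7 hours and 29 minutes layover in Noumea → 10:55 PM UTC.
Add 2 hours and 6 minutes leg 4 → 1:01 AM UTC (Aug 8).
Jakarta is UTC+7:00, so local arrival = 1:01 AM + 7:00 = 8:01 AM on Aug 8.

8:01 AM on Aug 8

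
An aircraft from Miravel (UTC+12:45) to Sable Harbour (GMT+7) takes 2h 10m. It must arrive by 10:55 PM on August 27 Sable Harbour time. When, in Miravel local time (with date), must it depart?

Target arrival in UTC: 10:55 PM − 7:00 = 3:55 PM on Aug 27.
Subtract 2 hours 10 minutes → departure 1:45 PM UTC on Aug 27.
Miravel is UTC+12:45: 1:45 PM + 12:45 = 2:30 AM on Aug 28.

2:30 AM on Aug 28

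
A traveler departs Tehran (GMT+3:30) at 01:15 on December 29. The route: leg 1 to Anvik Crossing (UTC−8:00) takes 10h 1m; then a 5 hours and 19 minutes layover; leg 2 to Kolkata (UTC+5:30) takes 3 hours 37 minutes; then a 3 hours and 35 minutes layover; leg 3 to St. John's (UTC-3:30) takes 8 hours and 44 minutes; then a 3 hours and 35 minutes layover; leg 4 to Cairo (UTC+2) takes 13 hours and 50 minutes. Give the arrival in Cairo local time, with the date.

00:26 on Dec 31

Convert departure to UTC: 01:15 − 3:30 = 21:45 UTC on Dec 28.
Add 10 hours and 1 minute leg 1 → 07:46 UTC (Dec 29).
Add 5 hours and 19 minutes layover in Anvik Crossing → 13:05 UTC.
Add 3 hours and 37 minutes leg 2 → 16:42 UTC.
Add 3 hours 35 minutes layover in Kolkata → 20:17 UTC.
Add 8 hours 44 minutes leg 3 → 05:01 UTC (Dec 30).
Add 3 hours and 35 minutes layover in St. John's → 08:36 UTC.
Add 13 hours and 50 minutes leg 4 → 22:26 UTC.
Cairo is UTC+2:00, so local arrival = 22:26 + 2:00 = 00:26 on Dec 31.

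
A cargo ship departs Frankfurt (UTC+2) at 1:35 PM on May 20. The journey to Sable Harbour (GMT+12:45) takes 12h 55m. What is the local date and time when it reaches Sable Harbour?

Convert departure to UTC: 1:35 PM − 2:00 = 11:35 AM UTC on May 20.
Add 12 hours 55 minutes travel time → 12:30 AM UTC (May 21).
Sable Harbour is UTC+12:45, so local arrival = 12:30 AM + 12:45 = 1:15 PM on May 21.

1:15 PM on May 21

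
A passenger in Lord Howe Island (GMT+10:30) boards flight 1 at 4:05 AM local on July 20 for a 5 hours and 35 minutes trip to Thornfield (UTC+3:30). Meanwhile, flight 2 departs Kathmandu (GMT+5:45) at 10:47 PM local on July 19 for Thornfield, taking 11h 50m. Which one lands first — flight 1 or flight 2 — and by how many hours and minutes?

the first, by 5 hours 42 minutes

Flight 1 in UTC: 4:05 AM − 10:30 = 5:35 PM on Jul 19.
+5 hours 35 minutes → arrive 11:10 PM UTC on Jul 19.
Flight 2 in UTC: 10:47 PM − 5:45 = 5:02 PM on Jul 19.
+11 hours and 50 minutes → arrive 4:52 AM UTC on Jul 20.
Flight 1 lands earlier by 5 hours 42 minutes.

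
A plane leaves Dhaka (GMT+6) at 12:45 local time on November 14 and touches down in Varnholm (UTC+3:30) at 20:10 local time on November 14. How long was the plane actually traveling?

Varnholm is 2:30 behind Dhaka.
Clock-face elapsed time (ignoring zones) is 7 hours 25 minutes.
Actual elapsed = 7 hours 25 minutes + 2:30 = 9 hours 55 minutes.

9 hours 55 minutes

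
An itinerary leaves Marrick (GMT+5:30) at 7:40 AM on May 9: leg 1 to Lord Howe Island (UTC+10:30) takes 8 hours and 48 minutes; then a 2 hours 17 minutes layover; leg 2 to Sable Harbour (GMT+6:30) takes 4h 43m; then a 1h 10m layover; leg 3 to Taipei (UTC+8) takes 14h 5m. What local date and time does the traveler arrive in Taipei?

Convert departure to UTC: 7:40 AM − 5:30 = 2:10 AM UTC on May 9.
Add 8 hours and 48 minutes leg 1 → 10:58 AM UTC.
Add 2 hours and 17 minutes layover in Lord Howe Island → 1:15 PM UTC.
Add 4 hours and 43 minutes leg 2 → 5:58 PM UTC.
Add 1 hour 10 minutes layover in Sable Harbour → 7:08 PM UTC.
Add 14 hours 5 minutes leg 3 → 9:13 AM UTC (May 10).
Taipei is UTC+8:00, so local arrival = 9:13 AM + 8:00 = 5:13 PM on May 10.

5:13 PM on May 10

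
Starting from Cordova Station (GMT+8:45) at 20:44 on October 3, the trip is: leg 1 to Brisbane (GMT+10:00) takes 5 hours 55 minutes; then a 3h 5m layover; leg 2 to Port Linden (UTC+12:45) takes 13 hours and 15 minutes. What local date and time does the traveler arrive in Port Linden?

22:59 on October 4

Convert departure to UTC: 20:44 − 8:45 = 11:59 UTC on Oct 3.
Add 5 hours 55 minutes leg 1 → 17:54 UTC.
Add 3 hours 5 minutes layover in Brisbane → 20:59 UTC.
Add 13 hours 15 minutes leg 2 → 10:14 UTC (Oct 4).
Port Linden is UTC+12:45, so local arrival = 10:14 + 12:45 = 22:59 on Oct 4.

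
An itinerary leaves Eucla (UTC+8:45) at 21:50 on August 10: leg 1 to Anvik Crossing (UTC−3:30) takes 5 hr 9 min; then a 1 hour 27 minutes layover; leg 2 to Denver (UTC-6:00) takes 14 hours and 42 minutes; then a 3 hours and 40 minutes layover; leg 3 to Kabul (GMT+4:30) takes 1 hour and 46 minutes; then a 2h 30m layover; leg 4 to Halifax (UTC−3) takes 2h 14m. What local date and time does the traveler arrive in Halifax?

17:33 on August 11

Convert departure to UTC: 21:50 − 8:45 = 13:05 UTC on Aug 10.
Add 5 hours and 9 minutes leg 1 → 18:14 UTC.
Add 1 hour 27 minutes layover in Anvik Crossing → 19:41 UTC.
Add 14 hours 42 minutes leg 2 → 10:23 UTC (Aug 11).
Add 3 hours 40 minutes layover in Denver → 14:03 UTC.
Add 1 hour 46 minutes leg 3 → 15:49 UTC.
Add 2 hours 30 minutes layover in Kabul → 18:19 UTC.
Add 2 hours and 14 minutes leg 4 → 20:33 UTC.
Halifax is UTC−3:00, so local arrival = 20:33 − 3:00 = 17:33 on Aug 11.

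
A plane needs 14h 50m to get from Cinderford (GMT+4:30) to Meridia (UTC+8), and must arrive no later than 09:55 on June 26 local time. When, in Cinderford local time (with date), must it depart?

15:35 on Jun 25

Target arrival in UTC: 09:55 − 8:00 = 01:55 on Jun 26.
Subtract 14 hours 50 minutes → departure 11:05 UTC on Jun 25.
Cinderford is UTC+4:30: 11:05 + 4:30 = 15:35 on Jun 25.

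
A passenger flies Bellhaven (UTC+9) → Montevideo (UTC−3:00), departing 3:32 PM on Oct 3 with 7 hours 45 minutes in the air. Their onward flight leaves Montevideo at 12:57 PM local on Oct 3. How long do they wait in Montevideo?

1 hour 40 minutes

Convert departure to UTC: 3:32 PM − 9:00 = 6:32 AM UTC on Oct 3.
Add 7 hours and 45 minutes flight time → 2:17 PM UTC.
Montevideo is UTC−3:00, so local arrival = 2:17 PM − 3:00 = 11:17 AM on Oct 3.
Layover = 12:57 PM − 11:17 AM = 1 hour 40 minutes.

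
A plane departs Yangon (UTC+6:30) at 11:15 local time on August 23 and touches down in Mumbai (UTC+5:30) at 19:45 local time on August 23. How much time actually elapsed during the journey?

Departure in UTC: 11:15 − 6:30 = 04:45 on Aug 23.
Arrival in UTC: 19:45 − 5:30 = 14:15 on Aug 23.
Elapsed = 14:15 − 04:45 = 9 hours 30 minutes.

9 hours 30 minutes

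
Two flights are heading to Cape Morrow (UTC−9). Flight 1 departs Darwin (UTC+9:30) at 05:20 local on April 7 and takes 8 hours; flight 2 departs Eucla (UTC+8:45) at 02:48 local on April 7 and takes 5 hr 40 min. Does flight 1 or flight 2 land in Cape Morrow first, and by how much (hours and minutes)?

Flight 1 in UTC: 05:20 − 9:30 = 19:50 on Apr 6.
+8 hours → arrive 03:50 UTC on Apr 7.
Flight 2 in UTC: 02:48 − 8:45 = 18:03 on Apr 6.
+5 hours and 40 minutes → arrive 23:43 UTC on Apr 6.
Flight 2 lands earlier by 4 hours 7 minutes.

the second, by 4 hours 7 minutes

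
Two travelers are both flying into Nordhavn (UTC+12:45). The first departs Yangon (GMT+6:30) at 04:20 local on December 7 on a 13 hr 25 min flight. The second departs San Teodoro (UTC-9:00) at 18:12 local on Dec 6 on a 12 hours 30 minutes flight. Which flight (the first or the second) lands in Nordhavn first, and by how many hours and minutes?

the first, by 4 hours 27 minutes

Flight 1 in UTC: 04:20 − 6:30 = 21:50 on Dec 6.
+13 hours and 25 minutes → arrive 11:15 UTC on Dec 7.
Flight 2 in UTC: 18:12 + 9:00 = 03:12 on Dec 7.
+12 hours and 30 minutes → arrive 15:42 UTC on Dec 7.
Flight 1 lands earlier by 4 hours 27 minutes.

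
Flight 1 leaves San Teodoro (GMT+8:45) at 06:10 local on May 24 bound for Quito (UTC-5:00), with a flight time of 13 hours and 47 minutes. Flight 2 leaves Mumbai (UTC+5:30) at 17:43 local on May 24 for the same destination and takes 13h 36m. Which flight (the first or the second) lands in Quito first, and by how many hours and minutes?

Flight 1 in UTC: 06:10 − 8:45 = 21:25 on May 23.
+13 hours 47 minutes → arrive 11:12 UTC on May 24.
Flight 2 in UTC: 17:43 − 5:30 = 12:13 on May 24.
+13 hours 36 minutes → arrive 01:49 UTC on May 25.
Flight 1 lands earlier by 14 hours 37 minutes.

the first, by 14 hours 37 minutes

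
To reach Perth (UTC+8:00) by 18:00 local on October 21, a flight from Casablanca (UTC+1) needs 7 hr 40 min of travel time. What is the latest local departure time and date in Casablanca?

03:20 on October 21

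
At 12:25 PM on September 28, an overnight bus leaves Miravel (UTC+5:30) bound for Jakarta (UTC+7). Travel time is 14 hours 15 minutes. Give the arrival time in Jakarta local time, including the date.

Jakarta is 1:30 ahead of Miravel.
After 14 hours and 15 minutes it is 2:40 AM (Sep 29) in Miravel.
Shift by the zone difference: 2:40 AM + 1:30 = 4:10 AM on Sep 29 in Jakarta.

4:10 AM on Sep 29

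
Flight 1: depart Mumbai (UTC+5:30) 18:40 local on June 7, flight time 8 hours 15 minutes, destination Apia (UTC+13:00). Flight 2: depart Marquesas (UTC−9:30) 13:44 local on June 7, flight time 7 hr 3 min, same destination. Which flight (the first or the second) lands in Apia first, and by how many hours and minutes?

the first, by 8 hours 52 minutes

Flight 1 in UTC: 18:40 − 5:30 = 13:10 on Jun 7.
+8 hours and 15 minutes → arrive 21:25 UTC on Jun 7.
Flight 2 in UTC: 13:44 + 9:30 = 23:14 on Jun 7.
+7 hours and 3 minutes → arrive 06:17 UTC on Jun 8.
Flight 1 lands earlier by 8 hours 52 minutes.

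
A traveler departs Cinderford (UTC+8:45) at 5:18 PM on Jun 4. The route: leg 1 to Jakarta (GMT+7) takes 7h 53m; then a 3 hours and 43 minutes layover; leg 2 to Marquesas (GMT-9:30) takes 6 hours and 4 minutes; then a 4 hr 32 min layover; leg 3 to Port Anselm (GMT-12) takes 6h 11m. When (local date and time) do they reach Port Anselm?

Convert departure to UTC: 5:18 PM − 8:45 = 8:33 AM UTC on Jun 4.
Add 7 hours 53 minutes leg 1 → 4:26 PM UTC.
Add 3 hours 43 minutes layover in Jakarta → 8:09 PM UTC.
Add 6 hours and 4 minutes leg 2 → 2:13 AM UTC (Jun 5).
Add 4 hours 32 minutes layover in Marquesas → 6:45 AM UTC.
Add 6 hours and 11 minutes leg 3 → 12:56 PM UTC.
Port Anselm is UTC−12:00, so local arrival = 12:56 PM − 12:00 = 12:56 AM on Jun 5.

12:56 AM on June 5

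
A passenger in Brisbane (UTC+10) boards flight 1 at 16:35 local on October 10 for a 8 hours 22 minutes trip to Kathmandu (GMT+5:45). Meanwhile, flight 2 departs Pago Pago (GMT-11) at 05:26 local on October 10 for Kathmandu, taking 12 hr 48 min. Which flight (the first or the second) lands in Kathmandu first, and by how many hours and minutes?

Flight 1 in UTC: 16:35 − 10:00 = 06:35 on Oct 10.
+8 hours and 22 minutes → arrive 14:57 UTC on Oct 10.
Flight 2 in UTC: 05:26 + 11:00 = 16:26 on Oct 10.
+12 hours and 48 minutes → arrive 05:14 UTC on Oct 11.
Flight 1 lands earlier by 14 hours 17 minutes.

the first, by 14 hours 17 minutes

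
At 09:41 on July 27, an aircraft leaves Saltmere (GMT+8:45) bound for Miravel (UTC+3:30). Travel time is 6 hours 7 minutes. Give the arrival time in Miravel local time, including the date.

10:33 on July 27

Convert departure to UTC: 09:41 − 8:45 = 00:56 UTC on Jul 27.
Add 6 hours 7 minutes travel time → 07:03 UTC.
Miravel is UTC+3:30, so local arrival = 07:03 + 3:30 = 10:33 on Jul 27.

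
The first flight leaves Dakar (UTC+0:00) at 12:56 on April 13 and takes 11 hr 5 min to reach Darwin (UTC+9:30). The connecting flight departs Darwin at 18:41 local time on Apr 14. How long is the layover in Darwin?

Dakar is at UTC+0, so departure is already 12:56 UTC on Apr 13.
Add 11 hours 5 minutes flight time → 00:01 UTC (Apr 14).
Darwin is UTC+9:30, so local arrival = 00:01 + 9:30 = 09:31 on Apr 14.
Layover = 18:41 − 09:31 = 9 hours 10 minutes.

9 hours 10 minutes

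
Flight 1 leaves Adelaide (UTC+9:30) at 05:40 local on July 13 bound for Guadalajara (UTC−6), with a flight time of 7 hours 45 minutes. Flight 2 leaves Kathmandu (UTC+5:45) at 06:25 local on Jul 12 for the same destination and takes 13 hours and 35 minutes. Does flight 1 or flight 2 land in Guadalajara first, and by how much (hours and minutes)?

the second, by 13 hours 40 minutes

Flight 1 in UTC: 05:40 − 9:30 = 20:10 on Jul 12.
+7 hours 45 minutes → arrive 03:55 UTC on Jul 13.
Flight 2 in UTC: 06:25 − 5:45 = 00:40 on Jul 12.
+13 hours and 35 minutes → arrive 14:15 UTC on Jul 12.
Flight 2 lands earlier by 13 hours 40 minutes.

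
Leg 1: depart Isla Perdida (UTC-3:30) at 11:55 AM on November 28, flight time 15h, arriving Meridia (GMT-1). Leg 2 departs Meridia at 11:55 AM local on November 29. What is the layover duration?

Convert departure to UTC: 11:55 AM + 3:30 = 3:25 PM UTC on Nov 28.
Add 15 hours flight time → 6:25 AM UTC (Nov 29).
Meridia is UTC−1:00, so local arrival = 6:25 AM − 1:00 = 5:25 AM on Nov 29.
Layover = 11:55 AM − 5:25 AM = 6 hours 30 minutes.

6 hours 30 minutes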